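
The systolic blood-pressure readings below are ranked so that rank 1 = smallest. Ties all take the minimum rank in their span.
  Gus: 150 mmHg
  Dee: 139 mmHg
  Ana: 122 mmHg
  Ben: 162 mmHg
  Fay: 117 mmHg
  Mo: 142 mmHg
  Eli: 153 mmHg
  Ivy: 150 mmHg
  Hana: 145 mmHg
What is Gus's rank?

Sorted (ascending): 117, 122, 139, 142, 145, 150, 150, 153, 162
The 2 values of 150 occupy positions 6–7 → each gets rank 6.
Gus has value 150 mmHg → rank 6.

6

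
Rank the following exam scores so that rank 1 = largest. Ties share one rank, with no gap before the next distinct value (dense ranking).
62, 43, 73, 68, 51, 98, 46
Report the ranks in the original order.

4, 7, 2, 3, 5, 1, 6

Sorted (descending): 98, 73, 68, 62, 51, 46, 43
No ties — each value takes its position as its rank.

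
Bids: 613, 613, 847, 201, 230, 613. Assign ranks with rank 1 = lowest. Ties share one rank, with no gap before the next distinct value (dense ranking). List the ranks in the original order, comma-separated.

3, 3, 4, 1, 2, 3

Sorted (ascending): 201, 230, 613, 613, 613, 847
The 3 values of 613 share dense rank 3.
Remaining distinct values take the next consecutive integers.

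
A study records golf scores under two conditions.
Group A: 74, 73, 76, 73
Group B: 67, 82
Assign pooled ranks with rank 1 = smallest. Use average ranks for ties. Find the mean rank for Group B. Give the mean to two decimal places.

Sorted (ascending): 67, 73, 73, 74, 76, 82
The 2 values of 73 occupy positions 2–3 → average rank (2+3)/2 = 2.5.
Group B values → pooled ranks: 67→1, 82→6
Mean rank = (1 + 6) / 2 = 3.50

3.50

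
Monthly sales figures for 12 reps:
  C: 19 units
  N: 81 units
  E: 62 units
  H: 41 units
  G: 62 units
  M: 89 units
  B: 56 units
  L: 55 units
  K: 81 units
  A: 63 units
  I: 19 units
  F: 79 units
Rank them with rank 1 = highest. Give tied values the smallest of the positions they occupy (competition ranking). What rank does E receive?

6

Sorted (descending): 89, 81, 81, 79, 63, 62, 62, 56, 55, 41, 19, 19
The 2 values of 81 occupy positions 2–3 → each gets rank 2.
The 2 values of 62 occupy positions 6–7 → each gets rank 6.
The 2 values of 19 occupy positions 11–12 → each gets rank 11.
E has value 62 units → rank 6.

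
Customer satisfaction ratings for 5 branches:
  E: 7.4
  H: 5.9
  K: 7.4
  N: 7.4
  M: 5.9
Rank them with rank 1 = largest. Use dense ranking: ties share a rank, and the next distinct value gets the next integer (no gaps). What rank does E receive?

1

Sorted (descending): 7.4, 7.4, 7.4, 5.9, 5.9
The 3 values of 7.4 share dense rank 1.
The 2 values of 5.9 share dense rank 2.
E has value 7.4 → rank 1.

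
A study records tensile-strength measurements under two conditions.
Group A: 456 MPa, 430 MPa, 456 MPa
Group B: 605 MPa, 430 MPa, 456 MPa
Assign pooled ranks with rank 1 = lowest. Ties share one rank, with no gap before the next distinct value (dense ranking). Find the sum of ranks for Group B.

Sorted (ascending): 430, 430, 456, 456, 456, 605
The 2 values of 430 share dense rank 1.
The 3 values of 456 share dense rank 2.
Remaining distinct values take the next consecutive integers.
Group B values → pooled ranks: 605→3, 430→1, 456→2
Rank sum = 3 + 1 + 2 = 6

6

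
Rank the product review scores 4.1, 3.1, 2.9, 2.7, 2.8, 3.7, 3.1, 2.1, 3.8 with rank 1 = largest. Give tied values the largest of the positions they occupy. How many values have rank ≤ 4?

3

Sorted (descending): 4.1, 3.8, 3.7, 3.1, 3.1, 2.9, 2.8, 2.7, 2.1
The 2 values of 3.1 occupy positions 4–5 → each gets rank 5.
Ranks ≤ 4: {1, 2, 3} → 3 values.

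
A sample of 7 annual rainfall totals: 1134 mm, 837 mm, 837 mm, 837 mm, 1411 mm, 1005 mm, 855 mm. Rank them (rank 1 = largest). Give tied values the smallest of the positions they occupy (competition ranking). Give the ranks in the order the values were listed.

Sorted (descending): 1411, 1134, 1005, 855, 837, 837, 837
The 3 values of 837 occupy positions 5–7 → each gets rank 5.

2, 5, 5, 5, 1, 3, 4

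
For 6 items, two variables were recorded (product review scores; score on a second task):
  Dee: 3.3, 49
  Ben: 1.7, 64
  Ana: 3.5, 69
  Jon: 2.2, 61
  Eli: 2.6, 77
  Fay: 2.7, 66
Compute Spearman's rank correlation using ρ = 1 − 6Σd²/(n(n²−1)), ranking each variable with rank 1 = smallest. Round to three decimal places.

0.143

Ranks of variable 1: 5, 1, 6, 2, 3, 4
Ranks of variable 2: 1, 3, 5, 2, 6, 4
d = r₁ − r₂: 4, -2, 1, 0, -3, 0
d²: 16, 4, 1, 0, 9, 0; Σd² = 30
ρ = 1 − 6·30/(6·35) = 1 − 180/210 = 0.143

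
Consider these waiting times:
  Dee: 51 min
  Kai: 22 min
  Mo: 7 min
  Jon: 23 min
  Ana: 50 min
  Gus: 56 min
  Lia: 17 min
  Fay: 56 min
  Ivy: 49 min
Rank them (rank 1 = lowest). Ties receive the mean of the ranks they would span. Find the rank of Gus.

Sorted (ascending): 7, 17, 22, 23, 49, 50, 51, 56, 56
The 2 values of 56 occupy positions 8–9 → average rank (8+9)/2 = 8.5.
Gus has value 56 min → rank 8.5.

8.5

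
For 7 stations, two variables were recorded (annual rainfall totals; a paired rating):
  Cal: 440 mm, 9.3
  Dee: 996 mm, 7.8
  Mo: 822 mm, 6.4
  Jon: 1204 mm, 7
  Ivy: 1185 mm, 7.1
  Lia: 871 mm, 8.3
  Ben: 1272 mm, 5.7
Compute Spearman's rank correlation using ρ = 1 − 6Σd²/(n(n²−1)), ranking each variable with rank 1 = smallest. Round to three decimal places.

Ranks of variable 1: 1, 4, 2, 6, 5, 3, 7
Ranks of variable 2: 7, 5, 2, 3, 4, 6, 1
d = r₁ − r₂: -6, -1, 0, 3, 1, -3, 6
d²: 36, 1, 0, 9, 1, 9, 36; Σd² = 92
ρ = 1 − 6·92/(7·48) = 1 − 552/336 = -0.643

-0.643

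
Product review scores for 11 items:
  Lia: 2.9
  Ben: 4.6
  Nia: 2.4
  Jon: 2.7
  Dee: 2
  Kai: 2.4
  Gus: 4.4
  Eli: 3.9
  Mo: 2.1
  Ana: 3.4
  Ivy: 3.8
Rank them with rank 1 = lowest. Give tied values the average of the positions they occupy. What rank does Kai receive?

Sorted (ascending): 2, 2.1, 2.4, 2.4, 2.7, 2.9, 3.4, 3.8, 3.9, 4.4, 4.6
The 2 values of 2.4 occupy positions 3–4 → average rank (3+4)/2 = 3.5.
Kai has value 2.4 → rank 3.5.

3.5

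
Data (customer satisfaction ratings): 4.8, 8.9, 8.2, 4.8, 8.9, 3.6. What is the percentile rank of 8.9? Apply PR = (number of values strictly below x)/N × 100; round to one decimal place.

66.7

N = 6.
Strictly below 8.9: 4. Equal to 8.9: 2.
PR = 4/6 × 100 = 66.7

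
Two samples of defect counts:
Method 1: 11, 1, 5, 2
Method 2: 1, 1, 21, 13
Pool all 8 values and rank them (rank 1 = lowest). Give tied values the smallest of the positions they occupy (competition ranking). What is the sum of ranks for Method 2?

17

Sorted (ascending): 1, 1, 1, 2, 5, 11, 13, 21
The 3 values of 1 occupy positions 1–3 → each gets rank 1.
Method 2 values → pooled ranks: 1→1, 1→1, 21→8, 13→7
Rank sum = 1 + 1 + 8 + 7 = 17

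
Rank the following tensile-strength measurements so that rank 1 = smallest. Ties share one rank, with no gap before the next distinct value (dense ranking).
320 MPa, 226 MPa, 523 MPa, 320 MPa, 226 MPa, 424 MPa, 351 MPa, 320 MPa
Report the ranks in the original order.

Sorted (ascending): 226, 226, 320, 320, 320, 351, 424, 523
The 2 values of 226 share dense rank 1.
The 3 values of 320 share dense rank 2.
Remaining distinct values take the next consecutive integers.

2, 1, 5, 2, 1, 4, 3, 2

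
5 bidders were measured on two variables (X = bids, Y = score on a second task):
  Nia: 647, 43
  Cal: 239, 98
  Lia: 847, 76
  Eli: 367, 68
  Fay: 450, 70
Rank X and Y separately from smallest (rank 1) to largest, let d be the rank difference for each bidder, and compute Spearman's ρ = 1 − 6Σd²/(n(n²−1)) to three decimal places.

Ranks of variable 1: 4, 1, 5, 2, 3
Ranks of variable 2: 1, 5, 4, 2, 3
d = r₁ − r₂: 3, -4, 1, 0, 0
d²: 9, 16, 1, 0, 0; Σd² = 26
ρ = 1 − 6·26/(5·24) = 1 − 156/120 = -0.300

-0.300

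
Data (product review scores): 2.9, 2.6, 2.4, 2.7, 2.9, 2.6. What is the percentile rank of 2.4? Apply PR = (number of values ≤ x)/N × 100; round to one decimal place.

16.7

N = 6.
Strictly below 2.4: 0. Equal to 2.4: 1.
PR = 1/6 × 100 = 16.7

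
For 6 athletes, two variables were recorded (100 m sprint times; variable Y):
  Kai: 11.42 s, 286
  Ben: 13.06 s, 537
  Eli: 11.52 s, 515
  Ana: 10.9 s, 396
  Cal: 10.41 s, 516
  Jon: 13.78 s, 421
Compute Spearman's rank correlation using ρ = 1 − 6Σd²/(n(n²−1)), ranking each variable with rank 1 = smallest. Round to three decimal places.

Ranks of variable 1: 3, 5, 4, 2, 1, 6
Ranks of variable 2: 1, 6, 4, 2, 5, 3
d = r₁ − r₂: 2, -1, 0, 0, -4, 3
d²: 4, 1, 0, 0, 16, 9; Σd² = 30
ρ = 1 − 6·30/(6·35) = 1 − 180/210 = 0.143

0.143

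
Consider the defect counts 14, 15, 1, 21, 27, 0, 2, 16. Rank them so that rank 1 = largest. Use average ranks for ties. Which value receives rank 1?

27

Sorted (descending): 27, 21, 16, 15, 14, 2, 1, 0
No ties — each value takes its position as its rank.
Rank 1 → value 27.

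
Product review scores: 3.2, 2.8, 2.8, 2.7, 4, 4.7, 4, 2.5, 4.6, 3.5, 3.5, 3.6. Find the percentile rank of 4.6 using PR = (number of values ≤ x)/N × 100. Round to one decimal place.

91.7

N = 12.
Strictly below 4.6: 10. Equal to 4.6: 1.
PR = 11/12 × 100 = 91.7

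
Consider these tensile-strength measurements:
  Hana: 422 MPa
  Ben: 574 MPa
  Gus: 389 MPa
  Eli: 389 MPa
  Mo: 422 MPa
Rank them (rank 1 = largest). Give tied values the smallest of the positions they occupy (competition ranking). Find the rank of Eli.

Sorted (descending): 574, 422, 422, 389, 389
The 2 values of 422 occupy positions 2–3 → each gets rank 2.
The 2 values of 389 occupy positions 4–5 → each gets rank 4.
Eli has value 389 MPa → rank 4.

4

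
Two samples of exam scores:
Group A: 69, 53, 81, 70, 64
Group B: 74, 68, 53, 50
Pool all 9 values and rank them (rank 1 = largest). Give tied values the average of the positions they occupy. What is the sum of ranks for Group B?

23.5

Sorted (descending): 81, 74, 70, 69, 68, 64, 53, 53, 50
The 2 values of 53 occupy positions 7–8 → average rank (7+8)/2 = 7.5.
Group B values → pooled ranks: 74→2, 68→5, 53→7.5, 50→9
Rank sum = 2 + 5 + 7.5 + 9 = 23.5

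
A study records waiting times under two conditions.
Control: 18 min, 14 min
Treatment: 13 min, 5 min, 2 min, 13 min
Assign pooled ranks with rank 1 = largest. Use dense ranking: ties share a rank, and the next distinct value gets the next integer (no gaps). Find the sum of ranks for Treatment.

15

Sorted (descending): 18, 14, 13, 13, 5, 2
The 2 values of 13 share dense rank 3.
Remaining distinct values take the next consecutive integers.
Treatment values → pooled ranks: 13→3, 5→4, 2→5, 13→3
Rank sum = 3 + 4 + 5 + 3 = 15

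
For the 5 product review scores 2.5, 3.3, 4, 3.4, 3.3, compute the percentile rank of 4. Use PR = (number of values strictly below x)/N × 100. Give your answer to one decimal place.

N = 5.
Strictly below 4: 4. Equal to 4: 1.
PR = 4/5 × 100 = 80.0

80.0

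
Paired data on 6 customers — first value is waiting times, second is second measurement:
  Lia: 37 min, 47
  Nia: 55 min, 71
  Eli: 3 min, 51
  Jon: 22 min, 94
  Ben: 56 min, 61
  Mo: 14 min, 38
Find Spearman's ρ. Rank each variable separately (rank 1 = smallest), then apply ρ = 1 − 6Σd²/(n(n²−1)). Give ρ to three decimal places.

Ranks of variable 1: 4, 5, 1, 3, 6, 2
Ranks of variable 2: 2, 5, 3, 6, 4, 1
d = r₁ − r₂: 2, 0, -2, -3, 2, 1
d²: 4, 0, 4, 9, 4, 1; Σd² = 22
ρ = 1 − 6·22/(6·35) = 1 − 132/210 = 0.371

0.371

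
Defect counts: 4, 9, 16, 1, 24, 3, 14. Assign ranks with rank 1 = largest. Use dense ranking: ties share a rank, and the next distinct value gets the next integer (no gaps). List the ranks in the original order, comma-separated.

Sorted (descending): 24, 16, 14, 9, 4, 3, 1
No ties — each value takes its position as its rank.

5, 4, 2, 7, 1, 6, 3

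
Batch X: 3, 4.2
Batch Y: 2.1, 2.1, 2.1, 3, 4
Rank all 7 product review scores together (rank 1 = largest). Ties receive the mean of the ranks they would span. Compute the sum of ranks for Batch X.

Sorted (descending): 4.2, 4, 3, 3, 2.1, 2.1, 2.1
The 2 values of 3 occupy positions 3–4 → average rank (3+4)/2 = 3.5.
The 3 values of 2.1 occupy positions 5–7 → average rank 6.
Batch X values → pooled ranks: 3→3.5, 4.2→1
Rank sum = 3.5 + 1 = 4.5

4.5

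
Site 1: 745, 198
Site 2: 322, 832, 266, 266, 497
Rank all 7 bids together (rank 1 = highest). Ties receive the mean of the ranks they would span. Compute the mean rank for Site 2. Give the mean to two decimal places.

Sorted (descending): 832, 745, 497, 322, 266, 266, 198
The 2 values of 266 occupy positions 5–6 → average rank (5+6)/2 = 5.5.
Site 2 values → pooled ranks: 322→4, 832→1, 266→5.5, 266→5.5, 497→3
Mean rank = (4 + 1 + 5.5 + 5.5 + 3) / 5 = 3.80

3.80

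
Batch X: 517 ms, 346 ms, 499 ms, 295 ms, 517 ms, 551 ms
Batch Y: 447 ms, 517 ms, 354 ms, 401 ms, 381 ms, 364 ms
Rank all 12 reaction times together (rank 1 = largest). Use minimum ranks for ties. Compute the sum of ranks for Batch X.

Sorted (descending): 551, 517, 517, 517, 499, 447, 401, 381, 364, 354, 346, 295
The 3 values of 517 occupy positions 2–4 → each gets rank 2.
Batch X values → pooled ranks: 517→2, 346→11, 499→5, 295→12, 517→2, 551→1
Rank sum = 2 + 11 + 5 + 12 + 2 + 1 = 33

33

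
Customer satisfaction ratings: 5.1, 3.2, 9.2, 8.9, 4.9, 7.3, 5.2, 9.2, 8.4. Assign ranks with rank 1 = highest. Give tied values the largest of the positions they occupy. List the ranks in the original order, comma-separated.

Sorted (descending): 9.2, 9.2, 8.9, 8.4, 7.3, 5.2, 5.1, 4.9, 3.2
The 2 values of 9.2 occupy positions 1–2 → each gets rank 2.

7, 9, 2, 3, 8, 5, 6, 2, 4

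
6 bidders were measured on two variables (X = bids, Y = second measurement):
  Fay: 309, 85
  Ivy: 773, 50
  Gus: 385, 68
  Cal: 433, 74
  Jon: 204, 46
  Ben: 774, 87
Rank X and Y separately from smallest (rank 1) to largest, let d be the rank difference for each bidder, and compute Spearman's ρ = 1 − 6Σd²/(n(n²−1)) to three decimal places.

0.486

Ranks of variable 1: 2, 5, 3, 4, 1, 6
Ranks of variable 2: 5, 2, 3, 4, 1, 6
d = r₁ − r₂: -3, 3, 0, 0, 0, 0
d²: 9, 9, 0, 0, 0, 0; Σd² = 18
ρ = 1 − 6·18/(6·35) = 1 − 108/210 = 0.486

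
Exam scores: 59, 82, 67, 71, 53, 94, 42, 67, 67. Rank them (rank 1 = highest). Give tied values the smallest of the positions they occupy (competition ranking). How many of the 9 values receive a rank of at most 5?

6

Sorted (descending): 94, 82, 71, 67, 67, 67, 59, 53, 42
The 3 values of 67 occupy positions 4–6 → each gets rank 4.
Ranks ≤ 5: {1, 2, 3, 4, 4, 4} → 6 values.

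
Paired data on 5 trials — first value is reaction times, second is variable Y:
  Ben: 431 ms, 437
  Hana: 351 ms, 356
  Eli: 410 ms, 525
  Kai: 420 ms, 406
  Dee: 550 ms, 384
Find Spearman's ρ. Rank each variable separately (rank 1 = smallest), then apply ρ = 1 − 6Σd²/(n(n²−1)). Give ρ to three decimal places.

0.100

Ranks of variable 1: 4, 1, 2, 3, 5
Ranks of variable 2: 4, 1, 5, 3, 2
d = r₁ − r₂: 0, 0, -3, 0, 3
d²: 0, 0, 9, 0, 9; Σd² = 18
ρ = 1 − 6·18/(5·24) = 1 − 108/120 = 0.100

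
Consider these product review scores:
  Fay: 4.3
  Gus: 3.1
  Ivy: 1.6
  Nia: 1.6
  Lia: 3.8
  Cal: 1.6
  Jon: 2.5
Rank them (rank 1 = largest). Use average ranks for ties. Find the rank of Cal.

6

Sorted (descending): 4.3, 3.8, 3.1, 2.5, 1.6, 1.6, 1.6
The 3 values of 1.6 occupy positions 5–7 → average rank 6.
Cal has value 1.6 → rank 6.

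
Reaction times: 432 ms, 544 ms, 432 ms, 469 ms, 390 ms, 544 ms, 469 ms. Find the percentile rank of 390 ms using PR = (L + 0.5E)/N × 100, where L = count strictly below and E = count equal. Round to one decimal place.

N = 7.
Strictly below 390: 0. Equal to 390: 1.
PR = (0 + 0.5·1)/7 × 100 = 7.1

7.1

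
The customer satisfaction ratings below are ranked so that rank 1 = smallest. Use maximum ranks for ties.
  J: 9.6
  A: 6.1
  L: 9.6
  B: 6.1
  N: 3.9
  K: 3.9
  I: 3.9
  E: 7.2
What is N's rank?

Sorted (ascending): 3.9, 3.9, 3.9, 6.1, 6.1, 7.2, 9.6, 9.6
The 3 values of 3.9 occupy positions 1–3 → each gets rank 3.
The 2 values of 6.1 occupy positions 4–5 → each gets rank 5.
The 2 values of 9.6 occupy positions 7–8 → each gets rank 8.
N has value 3.9 → rank 3.

3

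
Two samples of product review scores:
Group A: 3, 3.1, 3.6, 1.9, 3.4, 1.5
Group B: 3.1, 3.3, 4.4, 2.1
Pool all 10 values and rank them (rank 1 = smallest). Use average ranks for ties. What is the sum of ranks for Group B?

25.5

Sorted (ascending): 1.5, 1.9, 2.1, 3, 3.1, 3.1, 3.3, 3.4, 3.6, 4.4
The 2 values of 3.1 occupy positions 5–6 → average rank (5+6)/2 = 5.5.
Group B values → pooled ranks: 3.1→5.5, 3.3→7, 4.4→10, 2.1→3
Rank sum = 5.5 + 7 + 10 + 3 = 25.5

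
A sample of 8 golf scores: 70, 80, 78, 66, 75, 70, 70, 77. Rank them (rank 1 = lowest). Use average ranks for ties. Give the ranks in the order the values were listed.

Sorted (ascending): 66, 70, 70, 70, 75, 77, 78, 80
The 3 values of 70 occupy positions 2–4 → average rank 3.

3, 8, 7, 1, 5, 3, 3, 6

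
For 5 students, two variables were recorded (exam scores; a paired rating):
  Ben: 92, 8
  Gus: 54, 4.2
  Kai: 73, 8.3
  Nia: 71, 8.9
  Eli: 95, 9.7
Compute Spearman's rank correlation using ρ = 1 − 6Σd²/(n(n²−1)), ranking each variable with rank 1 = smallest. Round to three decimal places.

0.600

Ranks of variable 1: 4, 1, 3, 2, 5
Ranks of variable 2: 2, 1, 3, 4, 5
d = r₁ − r₂: 2, 0, 0, -2, 0
d²: 4, 0, 0, 4, 0; Σd² = 8
ρ = 1 − 6·8/(5·24) = 1 − 48/120 = 0.600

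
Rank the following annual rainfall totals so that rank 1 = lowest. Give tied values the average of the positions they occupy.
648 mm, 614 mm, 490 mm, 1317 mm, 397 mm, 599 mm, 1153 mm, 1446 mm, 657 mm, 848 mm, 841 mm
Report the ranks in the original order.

5, 4, 2, 10, 1, 3, 9, 11, 6, 8, 7

Sorted (ascending): 397, 490, 599, 614, 648, 657, 841, 848, 1153, 1317, 1446
No ties — each value takes its position as its rank.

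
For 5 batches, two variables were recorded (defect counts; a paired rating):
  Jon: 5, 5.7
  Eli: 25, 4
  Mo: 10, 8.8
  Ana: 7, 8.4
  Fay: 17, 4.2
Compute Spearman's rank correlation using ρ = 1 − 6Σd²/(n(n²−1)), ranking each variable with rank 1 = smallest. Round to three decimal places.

Ranks of variable 1: 1, 5, 3, 2, 4
Ranks of variable 2: 3, 1, 5, 4, 2
d = r₁ − r₂: -2, 4, -2, -2, 2
d²: 4, 16, 4, 4, 4; Σd² = 32
ρ = 1 − 6·32/(5·24) = 1 − 192/120 = -0.600

-0.600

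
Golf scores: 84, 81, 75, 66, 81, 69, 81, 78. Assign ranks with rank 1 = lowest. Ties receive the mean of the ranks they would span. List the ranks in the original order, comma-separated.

8, 6, 3, 1, 6, 2, 6, 4

Sorted (ascending): 66, 69, 75, 78, 81, 81, 81, 84
The 3 values of 81 occupy positions 5–7 → average rank 6.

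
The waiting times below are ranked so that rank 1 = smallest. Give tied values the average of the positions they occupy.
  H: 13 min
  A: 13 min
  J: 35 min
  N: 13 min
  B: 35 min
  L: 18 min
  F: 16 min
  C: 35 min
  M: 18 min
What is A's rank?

Sorted (ascending): 13, 13, 13, 16, 18, 18, 35, 35, 35
The 3 values of 13 occupy positions 1–3 → average rank 2.
The 2 values of 18 occupy positions 5–6 → average rank (5+6)/2 = 5.5.
The 3 values of 35 occupy positions 7–9 → average rank 8.
A has value 13 min → rank 2.

2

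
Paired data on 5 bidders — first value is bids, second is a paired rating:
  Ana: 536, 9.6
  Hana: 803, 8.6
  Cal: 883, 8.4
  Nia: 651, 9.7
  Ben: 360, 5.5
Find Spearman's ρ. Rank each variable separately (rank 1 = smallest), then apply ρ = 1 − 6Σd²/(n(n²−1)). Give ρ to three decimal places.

Ranks of variable 1: 2, 4, 5, 3, 1
Ranks of variable 2: 4, 3, 2, 5, 1
d = r₁ − r₂: -2, 1, 3, -2, 0
d²: 4, 1, 9, 4, 0; Σd² = 18
ρ = 1 − 6·18/(5·24) = 1 − 108/120 = 0.100

0.100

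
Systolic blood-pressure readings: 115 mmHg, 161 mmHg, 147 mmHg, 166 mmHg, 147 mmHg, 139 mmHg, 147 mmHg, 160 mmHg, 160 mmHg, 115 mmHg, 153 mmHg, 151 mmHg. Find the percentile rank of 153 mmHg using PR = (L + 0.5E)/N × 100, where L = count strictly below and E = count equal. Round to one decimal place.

N = 12.
Strictly below 153: 7. Equal to 153: 1.
PR = (7 + 0.5·1)/12 × 100 = 62.5

62.5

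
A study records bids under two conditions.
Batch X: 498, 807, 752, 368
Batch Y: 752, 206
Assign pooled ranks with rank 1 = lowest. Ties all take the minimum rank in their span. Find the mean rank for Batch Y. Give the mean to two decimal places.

2.50

Sorted (ascending): 206, 368, 498, 752, 752, 807
The 2 values of 752 occupy positions 4–5 → each gets rank 4.
Batch Y values → pooled ranks: 752→4, 206→1
Mean rank = (4 + 1) / 2 = 2.50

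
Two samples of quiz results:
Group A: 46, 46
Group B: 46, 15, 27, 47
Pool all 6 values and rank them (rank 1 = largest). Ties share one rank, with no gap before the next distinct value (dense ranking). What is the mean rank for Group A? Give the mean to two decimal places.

2.00

Sorted (descending): 47, 46, 46, 46, 27, 15
The 3 values of 46 share dense rank 2.
Remaining distinct values take the next consecutive integers.
Group A values → pooled ranks: 46→2, 46→2
Mean rank = (2 + 2) / 2 = 2.00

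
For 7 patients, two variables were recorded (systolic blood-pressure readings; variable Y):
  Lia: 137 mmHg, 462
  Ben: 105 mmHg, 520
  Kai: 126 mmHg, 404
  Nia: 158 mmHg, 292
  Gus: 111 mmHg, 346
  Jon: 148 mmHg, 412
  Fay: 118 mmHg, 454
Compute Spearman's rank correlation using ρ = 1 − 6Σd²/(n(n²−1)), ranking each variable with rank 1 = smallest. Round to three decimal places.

Ranks of variable 1: 5, 1, 4, 7, 2, 6, 3
Ranks of variable 2: 6, 7, 3, 1, 2, 4, 5
d = r₁ − r₂: -1, -6, 1, 6, 0, 2, -2
d²: 1, 36, 1, 36, 0, 4, 4; Σd² = 82
ρ = 1 − 6·82/(7·48) = 1 − 492/336 = -0.464

-0.464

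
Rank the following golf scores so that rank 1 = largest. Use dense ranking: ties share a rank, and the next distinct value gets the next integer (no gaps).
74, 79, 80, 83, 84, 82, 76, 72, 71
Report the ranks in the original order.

7, 5, 4, 2, 1, 3, 6, 8, 9

Sorted (descending): 84, 83, 82, 80, 79, 76, 74, 72, 71
No ties — each value takes its position as its rank.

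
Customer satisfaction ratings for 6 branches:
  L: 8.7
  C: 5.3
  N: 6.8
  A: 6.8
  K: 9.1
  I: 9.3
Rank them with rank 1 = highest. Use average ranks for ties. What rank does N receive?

4.5

Sorted (descending): 9.3, 9.1, 8.7, 6.8, 6.8, 5.3
The 2 values of 6.8 occupy positions 4–5 → average rank (4+5)/2 = 4.5.
N has value 6.8 → rank 4.5.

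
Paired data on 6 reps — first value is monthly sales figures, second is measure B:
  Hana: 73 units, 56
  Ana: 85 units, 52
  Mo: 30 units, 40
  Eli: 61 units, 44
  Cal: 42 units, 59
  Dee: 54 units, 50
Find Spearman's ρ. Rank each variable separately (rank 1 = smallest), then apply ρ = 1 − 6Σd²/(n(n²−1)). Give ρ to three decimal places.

Ranks of variable 1: 5, 6, 1, 4, 2, 3
Ranks of variable 2: 5, 4, 1, 2, 6, 3
d = r₁ − r₂: 0, 2, 0, 2, -4, 0
d²: 0, 4, 0, 4, 16, 0; Σd² = 24
ρ = 1 − 6·24/(6·35) = 1 − 144/210 = 0.314

0.314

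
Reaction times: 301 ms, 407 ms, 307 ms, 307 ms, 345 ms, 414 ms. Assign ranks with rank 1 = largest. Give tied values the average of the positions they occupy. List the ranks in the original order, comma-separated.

Sorted (descending): 414, 407, 345, 307, 307, 301
The 2 values of 307 occupy positions 4–5 → average rank (4+5)/2 = 4.5.

6, 2, 4.5, 4.5, 3, 1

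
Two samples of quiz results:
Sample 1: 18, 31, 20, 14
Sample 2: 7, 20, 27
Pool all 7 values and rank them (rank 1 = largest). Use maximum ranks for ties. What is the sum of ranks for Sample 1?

16

Sorted (descending): 31, 27, 20, 20, 18, 14, 7
The 2 values of 20 occupy positions 3–4 → each gets rank 4.
Sample 1 values → pooled ranks: 18→5, 31→1, 20→4, 14→6
Rank sum = 5 + 1 + 4 + 6 = 16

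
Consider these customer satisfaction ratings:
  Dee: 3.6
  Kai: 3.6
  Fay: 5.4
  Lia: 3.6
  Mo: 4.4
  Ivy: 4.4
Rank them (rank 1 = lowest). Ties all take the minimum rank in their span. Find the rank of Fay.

Sorted (ascending): 3.6, 3.6, 3.6, 4.4, 4.4, 5.4
The 3 values of 3.6 occupy positions 1–3 → each gets rank 1.
The 2 values of 4.4 occupy positions 4–5 → each gets rank 4.
Fay has value 5.4 → rank 6.

6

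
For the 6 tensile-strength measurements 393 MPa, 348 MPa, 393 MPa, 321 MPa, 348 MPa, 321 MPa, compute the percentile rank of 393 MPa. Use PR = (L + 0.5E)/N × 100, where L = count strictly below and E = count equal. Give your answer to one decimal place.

N = 6.
Strictly below 393: 4. Equal to 393: 2.
PR = (4 + 0.5·2)/6 × 100 = 83.3

83.3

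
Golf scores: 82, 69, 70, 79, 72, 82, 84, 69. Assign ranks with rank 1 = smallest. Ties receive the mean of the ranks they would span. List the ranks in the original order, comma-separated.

Sorted (ascending): 69, 69, 70, 72, 79, 82, 82, 84
The 2 values of 69 occupy positions 1–2 → average rank (1+2)/2 = 1.5.
The 2 values of 82 occupy positions 6–7 → average rank (6+7)/2 = 6.5.

6.5, 1.5, 3, 5, 4, 6.5, 8, 1.5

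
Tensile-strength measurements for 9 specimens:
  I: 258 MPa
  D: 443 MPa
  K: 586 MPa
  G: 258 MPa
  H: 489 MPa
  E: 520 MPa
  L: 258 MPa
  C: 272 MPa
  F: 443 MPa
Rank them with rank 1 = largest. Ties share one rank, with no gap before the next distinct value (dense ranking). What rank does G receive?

Sorted (descending): 586, 520, 489, 443, 443, 272, 258, 258, 258
The 2 values of 443 share dense rank 4.
The 3 values of 258 share dense rank 6.
Remaining distinct values take the next consecutive integers.
G has value 258 MPa → rank 6.

6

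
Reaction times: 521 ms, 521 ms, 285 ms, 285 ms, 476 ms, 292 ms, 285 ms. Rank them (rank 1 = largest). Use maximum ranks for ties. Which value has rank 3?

Sorted (descending): 521, 521, 476, 292, 285, 285, 285
The 2 values of 521 occupy positions 1–2 → each gets rank 2.
The 3 values of 285 occupy positions 5–7 → each gets rank 7.
Rank 3 → value 476.

476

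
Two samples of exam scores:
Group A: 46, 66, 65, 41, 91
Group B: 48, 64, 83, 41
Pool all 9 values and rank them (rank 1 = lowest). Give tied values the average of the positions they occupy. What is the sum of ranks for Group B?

18.5

Sorted (ascending): 41, 41, 46, 48, 64, 65, 66, 83, 91
The 2 values of 41 occupy positions 1–2 → average rank (1+2)/2 = 1.5.
Group B values → pooled ranks: 48→4, 64→5, 83→8, 41→1.5
Rank sum = 4 + 5 + 8 + 1.5 = 18.5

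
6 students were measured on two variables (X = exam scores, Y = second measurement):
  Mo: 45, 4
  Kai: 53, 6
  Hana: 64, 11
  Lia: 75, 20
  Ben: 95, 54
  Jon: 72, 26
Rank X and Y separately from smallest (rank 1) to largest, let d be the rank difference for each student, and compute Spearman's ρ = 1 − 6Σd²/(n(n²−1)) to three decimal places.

0.943

Ranks of variable 1: 1, 2, 3, 5, 6, 4
Ranks of variable 2: 1, 2, 3, 4, 6, 5
d = r₁ − r₂: 0, 0, 0, 1, 0, -1
d²: 0, 0, 0, 1, 0, 1; Σd² = 2
ρ = 1 − 6·2/(6·35) = 1 − 12/210 = 0.943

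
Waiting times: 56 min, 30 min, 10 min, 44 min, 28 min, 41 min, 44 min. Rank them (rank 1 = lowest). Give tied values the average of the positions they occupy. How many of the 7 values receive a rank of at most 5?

Sorted (ascending): 10, 28, 30, 41, 44, 44, 56
The 2 values of 44 occupy positions 5–6 → average rank (5+6)/2 = 5.5.
Ranks ≤ 5: {1, 2, 3, 4} → 4 values.

4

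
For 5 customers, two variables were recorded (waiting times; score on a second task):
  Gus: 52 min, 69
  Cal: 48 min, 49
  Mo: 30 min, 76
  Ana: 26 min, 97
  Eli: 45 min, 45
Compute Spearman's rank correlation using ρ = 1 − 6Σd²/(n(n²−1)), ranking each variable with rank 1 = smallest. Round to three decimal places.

-0.600

Ranks of variable 1: 5, 4, 2, 1, 3
Ranks of variable 2: 3, 2, 4, 5, 1
d = r₁ − r₂: 2, 2, -2, -4, 2
d²: 4, 4, 4, 16, 4; Σd² = 32
ρ = 1 − 6·32/(5·24) = 1 − 192/120 = -0.600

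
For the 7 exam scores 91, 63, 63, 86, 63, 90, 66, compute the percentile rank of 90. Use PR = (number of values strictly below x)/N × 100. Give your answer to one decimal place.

71.4

N = 7.
Strictly below 90: 5. Equal to 90: 1.
PR = 5/7 × 100 = 71.4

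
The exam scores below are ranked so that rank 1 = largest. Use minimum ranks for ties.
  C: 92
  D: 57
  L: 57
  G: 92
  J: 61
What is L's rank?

Sorted (descending): 92, 92, 61, 57, 57
The 2 values of 92 occupy positions 1–2 → each gets rank 1.
The 2 values of 57 occupy positions 4–5 → each gets rank 4.
L has value 57 → rank 4.

4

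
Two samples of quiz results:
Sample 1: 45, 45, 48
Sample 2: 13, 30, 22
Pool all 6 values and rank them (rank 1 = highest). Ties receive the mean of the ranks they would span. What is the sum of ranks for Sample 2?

15

Sorted (descending): 48, 45, 45, 30, 22, 13
The 2 values of 45 occupy positions 2–3 → average rank (2+3)/2 = 2.5.
Sample 2 values → pooled ranks: 13→6, 30→4, 22→5
Rank sum = 6 + 4 + 5 = 15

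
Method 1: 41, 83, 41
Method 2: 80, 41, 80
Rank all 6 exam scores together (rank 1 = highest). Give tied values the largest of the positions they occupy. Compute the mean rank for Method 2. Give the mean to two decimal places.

4.00

Sorted (descending): 83, 80, 80, 41, 41, 41
The 2 values of 80 occupy positions 2–3 → each gets rank 3.
The 3 values of 41 occupy positions 4–6 → each gets rank 6.
Method 2 values → pooled ranks: 80→3, 41→6, 80→3
Mean rank = (3 + 6 + 3) / 3 = 4.00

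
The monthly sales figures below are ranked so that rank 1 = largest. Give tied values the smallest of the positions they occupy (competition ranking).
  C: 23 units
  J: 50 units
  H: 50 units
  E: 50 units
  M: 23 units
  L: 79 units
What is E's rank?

2

Sorted (descending): 79, 50, 50, 50, 23, 23
The 3 values of 50 occupy positions 2–4 → each gets rank 2.
The 2 values of 23 occupy positions 5–6 → each gets rank 5.
E has value 50 units → rank 2.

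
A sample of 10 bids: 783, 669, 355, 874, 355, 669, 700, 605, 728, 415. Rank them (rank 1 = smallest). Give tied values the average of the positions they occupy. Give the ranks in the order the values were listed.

9, 5.5, 1.5, 10, 1.5, 5.5, 7, 4, 8, 3

Sorted (ascending): 355, 355, 415, 605, 669, 669, 700, 728, 783, 874
The 2 values of 355 occupy positions 1–2 → average rank (1+2)/2 = 1.5.
The 2 values of 669 occupy positions 5–6 → average rank (5+6)/2 = 5.5.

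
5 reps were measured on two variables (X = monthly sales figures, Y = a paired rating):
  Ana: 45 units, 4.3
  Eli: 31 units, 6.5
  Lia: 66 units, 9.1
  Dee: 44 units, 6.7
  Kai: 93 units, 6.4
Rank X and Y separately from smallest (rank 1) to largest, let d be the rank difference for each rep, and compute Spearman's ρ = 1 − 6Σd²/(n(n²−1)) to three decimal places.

Ranks of variable 1: 3, 1, 4, 2, 5
Ranks of variable 2: 1, 3, 5, 4, 2
d = r₁ − r₂: 2, -2, -1, -2, 3
d²: 4, 4, 1, 4, 9; Σd² = 22
ρ = 1 − 6·22/(5·24) = 1 − 132/120 = -0.100

-0.100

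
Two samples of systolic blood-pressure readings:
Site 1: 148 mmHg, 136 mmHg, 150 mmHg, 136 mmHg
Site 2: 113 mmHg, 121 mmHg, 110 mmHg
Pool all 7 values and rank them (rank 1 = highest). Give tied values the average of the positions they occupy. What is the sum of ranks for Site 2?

18

Sorted (descending): 150, 148, 136, 136, 121, 113, 110
The 2 values of 136 occupy positions 3–4 → average rank (3+4)/2 = 3.5.
Site 2 values → pooled ranks: 113→6, 121→5, 110→7
Rank sum = 6 + 5 + 7 = 18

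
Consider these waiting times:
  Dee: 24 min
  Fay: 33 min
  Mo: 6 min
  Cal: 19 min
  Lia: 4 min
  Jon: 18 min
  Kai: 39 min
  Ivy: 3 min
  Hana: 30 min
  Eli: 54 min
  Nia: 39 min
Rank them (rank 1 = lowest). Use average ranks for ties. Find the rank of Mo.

Sorted (ascending): 3, 4, 6, 18, 19, 24, 30, 33, 39, 39, 54
The 2 values of 39 occupy positions 9–10 → average rank (9+10)/2 = 9.5.
Mo has value 6 min → rank 3.

3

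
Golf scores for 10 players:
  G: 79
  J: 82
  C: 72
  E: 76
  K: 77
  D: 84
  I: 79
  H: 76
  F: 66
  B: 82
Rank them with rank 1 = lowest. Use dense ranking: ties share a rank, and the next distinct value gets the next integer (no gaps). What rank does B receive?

6

Sorted (ascending): 66, 72, 76, 76, 77, 79, 79, 82, 82, 84
The 2 values of 76 share dense rank 3.
The 2 values of 79 share dense rank 5.
The 2 values of 82 share dense rank 6.
Remaining distinct values take the next consecutive integers.
B has value 82 → rank 6.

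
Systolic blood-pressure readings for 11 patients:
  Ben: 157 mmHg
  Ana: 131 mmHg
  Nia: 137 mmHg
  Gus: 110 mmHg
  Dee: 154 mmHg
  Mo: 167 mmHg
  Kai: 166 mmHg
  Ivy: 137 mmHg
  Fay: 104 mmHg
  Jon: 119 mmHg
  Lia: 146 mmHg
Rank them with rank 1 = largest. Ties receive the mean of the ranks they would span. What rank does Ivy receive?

6.5

Sorted (descending): 167, 166, 157, 154, 146, 137, 137, 131, 119, 110, 104
The 2 values of 137 occupy positions 6–7 → average rank (6+7)/2 = 6.5.
Ivy has value 137 mmHg → rank 6.5.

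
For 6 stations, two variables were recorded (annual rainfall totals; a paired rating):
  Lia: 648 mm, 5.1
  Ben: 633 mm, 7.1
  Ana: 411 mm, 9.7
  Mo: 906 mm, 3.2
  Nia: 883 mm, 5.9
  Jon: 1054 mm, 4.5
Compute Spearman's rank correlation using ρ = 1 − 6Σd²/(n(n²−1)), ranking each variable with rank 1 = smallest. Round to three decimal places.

Ranks of variable 1: 3, 2, 1, 5, 4, 6
Ranks of variable 2: 3, 5, 6, 1, 4, 2
d = r₁ − r₂: 0, -3, -5, 4, 0, 4
d²: 0, 9, 25, 16, 0, 16; Σd² = 66
ρ = 1 − 6·66/(6·35) = 1 − 396/210 = -0.886

-0.886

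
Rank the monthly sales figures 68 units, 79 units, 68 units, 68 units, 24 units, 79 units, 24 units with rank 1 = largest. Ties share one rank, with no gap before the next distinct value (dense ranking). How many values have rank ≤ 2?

Sorted (descending): 79, 79, 68, 68, 68, 24, 24
The 2 values of 79 share dense rank 1.
The 3 values of 68 share dense rank 2.
The 2 values of 24 share dense rank 3.
Ranks ≤ 2: {1, 1, 2, 2, 2} → 5 values.

5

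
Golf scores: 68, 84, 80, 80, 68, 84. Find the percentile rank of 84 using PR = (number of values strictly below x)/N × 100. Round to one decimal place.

N = 6.
Strictly below 84: 4. Equal to 84: 2.
PR = 4/6 × 100 = 66.7

66.7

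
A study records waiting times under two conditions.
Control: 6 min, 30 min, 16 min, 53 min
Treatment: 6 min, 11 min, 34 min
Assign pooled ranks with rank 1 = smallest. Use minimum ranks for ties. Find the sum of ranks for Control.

Sorted (ascending): 6, 6, 11, 16, 30, 34, 53
The 2 values of 6 occupy positions 1–2 → each gets rank 1.
Control values → pooled ranks: 6→1, 30→5, 16→4, 53→7
Rank sum = 1 + 5 + 4 + 7 = 17

17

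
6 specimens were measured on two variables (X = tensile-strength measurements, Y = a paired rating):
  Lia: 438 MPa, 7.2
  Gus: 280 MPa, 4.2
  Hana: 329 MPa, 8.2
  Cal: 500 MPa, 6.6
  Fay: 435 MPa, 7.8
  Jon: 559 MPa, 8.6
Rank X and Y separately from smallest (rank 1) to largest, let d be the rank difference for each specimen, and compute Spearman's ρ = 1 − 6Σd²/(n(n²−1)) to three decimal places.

Ranks of variable 1: 4, 1, 2, 5, 3, 6
Ranks of variable 2: 3, 1, 5, 2, 4, 6
d = r₁ − r₂: 1, 0, -3, 3, -1, 0
d²: 1, 0, 9, 9, 1, 0; Σd² = 20
ρ = 1 − 6·20/(6·35) = 1 − 120/210 = 0.429

0.429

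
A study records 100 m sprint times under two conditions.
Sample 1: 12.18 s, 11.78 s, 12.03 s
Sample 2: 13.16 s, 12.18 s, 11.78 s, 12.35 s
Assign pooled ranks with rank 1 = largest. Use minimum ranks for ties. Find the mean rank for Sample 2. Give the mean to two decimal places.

3.00

Sorted (descending): 13.16, 12.35, 12.18, 12.18, 12.03, 11.78, 11.78
The 2 values of 12.18 occupy positions 3–4 → each gets rank 3.
The 2 values of 11.78 occupy positions 6–7 → each gets rank 6.
Sample 2 values → pooled ranks: 13.16→1, 12.18→3, 11.78→6, 12.35→2
Mean rank = (1 + 3 + 6 + 2) / 4 = 3.00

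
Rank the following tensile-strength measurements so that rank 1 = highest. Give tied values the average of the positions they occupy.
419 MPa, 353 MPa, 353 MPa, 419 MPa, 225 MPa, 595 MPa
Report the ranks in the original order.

2.5, 4.5, 4.5, 2.5, 6, 1

Sorted (descending): 595, 419, 419, 353, 353, 225
The 2 values of 419 occupy positions 2–3 → average rank (2+3)/2 = 2.5.
The 2 values of 353 occupy positions 4–5 → average rank (4+5)/2 = 4.5.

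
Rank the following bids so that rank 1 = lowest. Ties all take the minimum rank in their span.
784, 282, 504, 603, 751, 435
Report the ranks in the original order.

Sorted (ascending): 282, 435, 504, 603, 751, 784
No ties — each value takes its position as its rank.

6, 1, 3, 4, 5, 2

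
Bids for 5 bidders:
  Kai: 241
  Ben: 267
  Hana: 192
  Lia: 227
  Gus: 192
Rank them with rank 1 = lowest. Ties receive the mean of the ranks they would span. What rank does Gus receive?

Sorted (ascending): 192, 192, 227, 241, 267
The 2 values of 192 occupy positions 1–2 → average rank (1+2)/2 = 1.5.
Gus has value 192 → rank 1.5.

1.5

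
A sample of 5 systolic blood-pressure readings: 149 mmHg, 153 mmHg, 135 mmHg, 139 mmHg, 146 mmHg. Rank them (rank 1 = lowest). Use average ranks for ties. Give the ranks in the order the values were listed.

4, 5, 1, 2, 3

Sorted (ascending): 135, 139, 146, 149, 153
No ties — each value takes its position as its rank.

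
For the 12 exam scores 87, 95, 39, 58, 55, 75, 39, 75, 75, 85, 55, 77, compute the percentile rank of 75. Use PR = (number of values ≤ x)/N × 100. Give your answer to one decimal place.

N = 12.
Strictly below 75: 5. Equal to 75: 3.
PR = 8/12 × 100 = 66.7

66.7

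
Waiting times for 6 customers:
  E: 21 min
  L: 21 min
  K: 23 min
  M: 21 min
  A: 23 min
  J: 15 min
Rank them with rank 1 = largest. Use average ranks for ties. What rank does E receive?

Sorted (descending): 23, 23, 21, 21, 21, 15
The 2 values of 23 occupy positions 1–2 → average rank (1+2)/2 = 1.5.
The 3 values of 21 occupy positions 3–5 → average rank 4.
E has value 21 min → rank 4.

4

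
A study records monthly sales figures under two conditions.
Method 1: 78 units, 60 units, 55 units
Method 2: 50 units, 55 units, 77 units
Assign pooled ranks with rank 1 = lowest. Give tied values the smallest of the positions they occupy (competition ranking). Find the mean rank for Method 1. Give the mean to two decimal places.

Sorted (ascending): 50, 55, 55, 60, 77, 78
The 2 values of 55 occupy positions 2–3 → each gets rank 2.
Method 1 values → pooled ranks: 78→6, 60→4, 55→2
Mean rank = (6 + 4 + 2) / 3 = 4.00

4.00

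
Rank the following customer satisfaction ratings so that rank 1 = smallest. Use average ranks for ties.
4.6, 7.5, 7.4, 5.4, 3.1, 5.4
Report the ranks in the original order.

Sorted (ascending): 3.1, 4.6, 5.4, 5.4, 7.4, 7.5
The 2 values of 5.4 occupy positions 3–4 → average rank (3+4)/2 = 3.5.

2, 6, 5, 3.5, 1, 3.5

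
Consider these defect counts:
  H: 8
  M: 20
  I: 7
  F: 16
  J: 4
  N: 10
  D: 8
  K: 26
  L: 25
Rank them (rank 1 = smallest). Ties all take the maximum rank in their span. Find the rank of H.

4

Sorted (ascending): 4, 7, 8, 8, 10, 16, 20, 25, 26
The 2 values of 8 occupy positions 3–4 → each gets rank 4.
H has value 8 → rank 4.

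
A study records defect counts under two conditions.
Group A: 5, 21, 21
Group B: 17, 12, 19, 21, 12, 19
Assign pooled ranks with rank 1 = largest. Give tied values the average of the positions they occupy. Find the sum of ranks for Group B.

Sorted (descending): 21, 21, 21, 19, 19, 17, 12, 12, 5
The 3 values of 21 occupy positions 1–3 → average rank 2.
The 2 values of 19 occupy positions 4–5 → average rank (4+5)/2 = 4.5.
The 2 values of 12 occupy positions 7–8 → average rank (7+8)/2 = 7.5.
Group B values → pooled ranks: 17→6, 12→7.5, 19→4.5, 21→2, 12→7.5, 19→4.5
Rank sum = 6 + 7.5 + 4.5 + 2 + 7.5 + 4.5 = 32

32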